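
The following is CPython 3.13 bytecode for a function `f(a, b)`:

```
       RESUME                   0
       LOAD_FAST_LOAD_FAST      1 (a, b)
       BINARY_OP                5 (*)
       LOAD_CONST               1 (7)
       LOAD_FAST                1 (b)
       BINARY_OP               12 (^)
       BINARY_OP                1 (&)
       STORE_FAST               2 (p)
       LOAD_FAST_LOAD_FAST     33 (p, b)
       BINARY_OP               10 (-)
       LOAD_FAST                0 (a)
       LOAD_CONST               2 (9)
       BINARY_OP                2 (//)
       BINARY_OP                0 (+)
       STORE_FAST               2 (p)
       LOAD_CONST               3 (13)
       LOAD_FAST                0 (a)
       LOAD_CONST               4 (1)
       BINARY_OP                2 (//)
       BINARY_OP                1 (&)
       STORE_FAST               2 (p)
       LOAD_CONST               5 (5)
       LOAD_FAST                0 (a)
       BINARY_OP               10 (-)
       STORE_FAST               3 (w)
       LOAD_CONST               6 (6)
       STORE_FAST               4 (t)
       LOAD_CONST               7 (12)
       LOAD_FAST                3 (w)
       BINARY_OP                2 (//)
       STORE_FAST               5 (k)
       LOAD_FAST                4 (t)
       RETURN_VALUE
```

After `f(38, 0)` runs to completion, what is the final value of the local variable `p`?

4

LOAD_FAST_LOAD_FAST a,b → push 38,0. Stack: [38, 0]
BINARY_OP * → 38 * 0 = 0. Stack: [0]
LOAD_CONST → push 7. Stack: [0, 7]
LOAD_FAST b → push 0. Stack: [0, 7, 0]
BINARY_OP ^ → 7 ^ 0 = 7. Stack: [0, 7]
BINARY_OP & → 0 & 7 = 0. Stack: [0]
STORE_FAST p → p=0. Stack: []
LOAD_FAST_LOAD_FAST p,b → push 0,0. Stack: [0, 0]
BINARY_OP - → 0 - 0 = 0. Stack: [0]
LOAD_FAST a → push 38. Stack: [0, 38]
LOAD_CONST → push 9. Stack: [0, 38, 9]
BINARY_OP // → 38 // 9 = 4. Stack: [0, 4]
BINARY_OP + → 0 + 4 = 4. Stack: [4]
STORE_FAST p → p=4. Stack: []
LOAD_CONST → push 13. Stack: [13]
LOAD_FAST a → push 38. Stack: [13, 38]
LOAD_CONST → push 1. Stack: [13, 38, 1]
BINARY_OP // → 38 // 1 = 38. Stack: [13, 38]
BINARY_OP & → 13 & 38 = 4. Stack: [4]
STORE_FAST p → p=4. Stack: []
LOAD_CONST → push 5. Stack: [5]
LOAD_FAST a → push 38. Stack: [5, 38]
BINARY_OP - → 5 - 38 = -33. Stack: [-33]
STORE_FAST w → w=-33. Stack: []
LOAD_CONST → push 6. Stack: [6]
STORE_FAST t → t=6. Stack: []
LOAD_CONST → push 12. Stack: [12]
LOAD_FAST w → push -33. Stack: [12, -33]
BINARY_OP // → 12 // -33 = -1. Stack: [-1]
STORE_FAST k → k=-1. Stack: []
LOAD_FAST t → push 6. Stack: [6]
RETURN_VALUE → return 6.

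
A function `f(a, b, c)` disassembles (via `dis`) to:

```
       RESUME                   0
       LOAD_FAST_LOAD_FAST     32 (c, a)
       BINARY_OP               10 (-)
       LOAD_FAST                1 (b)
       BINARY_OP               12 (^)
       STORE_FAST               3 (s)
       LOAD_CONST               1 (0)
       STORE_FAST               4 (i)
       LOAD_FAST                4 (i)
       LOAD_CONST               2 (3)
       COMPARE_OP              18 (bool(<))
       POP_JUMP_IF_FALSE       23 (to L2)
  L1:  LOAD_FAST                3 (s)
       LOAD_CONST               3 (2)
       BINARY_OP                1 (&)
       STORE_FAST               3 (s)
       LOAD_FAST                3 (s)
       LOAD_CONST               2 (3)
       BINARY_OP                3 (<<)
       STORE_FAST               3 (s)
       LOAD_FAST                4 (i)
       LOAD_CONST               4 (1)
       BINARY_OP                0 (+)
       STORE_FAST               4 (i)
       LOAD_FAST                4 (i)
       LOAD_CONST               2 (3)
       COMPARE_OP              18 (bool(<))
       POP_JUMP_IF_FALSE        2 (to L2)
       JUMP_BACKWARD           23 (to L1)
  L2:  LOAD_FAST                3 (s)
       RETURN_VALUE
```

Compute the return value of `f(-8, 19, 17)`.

0

LOAD_FAST_LOAD_FAST c,a → push 17,-8. Stack: [17, -8]
BINARY_OP - → 17 - -8 = 25. Stack: [25]
LOAD_FAST b → push 19. Stack: [25, 19]
BINARY_OP ^ → 25 ^ 19 = 10. Stack: [10]
STORE_FAST s → s=10. Stack: []
LOAD_CONST → push 0. Stack: [0]
STORE_FAST i → i=0. Stack: []
LOAD_FAST i → push 0. Stack: [0]
LOAD_CONST → push 3. Stack: [0, 3]
COMPARE_OP bool(<) → 0 vs 3 = True. Stack: [True]
POP_JUMP_IF_FALSE → pop True; no jump. Stack: []
LOAD_FAST s → push 10. Stack: [10]
LOAD_CONST → push 2. Stack: [10, 2]
BINARY_OP & → 10 & 2 = 2. Stack: [2]
STORE_FAST s → s=2. Stack: []
LOAD_FAST s → push 2. Stack: [2]
LOAD_CONST → push 3. Stack: [2, 3]
BINARY_OP << → 2 << 3 = 16. Stack: [16]
STORE_FAST s → s=16. Stack: []
LOAD_FAST i → push 0. Stack: [0]
LOAD_CONST → push 1. Stack: [0, 1]
BINARY_OP + → 0 + 1 = 1. Stack: [1]
STORE_FAST i → i=1. Stack: []
LOAD_FAST i → push 1. Stack: [1]
LOAD_CONST → push 3. Stack: [1, 3]
COMPARE_OP bool(<) → 1 vs 3 = True. Stack: [True]
POP_JUMP_IF_FALSE → pop True; no jump. Stack: []
LOAD_FAST s → push 16. Stack: [16]
LOAD_CONST → push 2. Stack: [16, 2]
BINARY_OP & → 16 & 2 = 0. Stack: [0]
STORE_FAST s → s=0. Stack: []
LOAD_FAST s → push 0. Stack: [0]
LOAD_CONST → push 3. Stack: [0, 3]
BINARY_OP << → 0 << 3 = 0. Stack: [0]
STORE_FAST s → s=0. Stack: []
LOAD_FAST i → push 1. Stack: [1]
LOAD_CONST → push 1. Stack: [1, 1]
BINARY_OP + → 1 + 1 = 2. Stack: [2]
STORE_FAST i → i=2. Stack: []
LOAD_FAST i → push 2. Stack: [2]
LOAD_CONST → push 3. Stack: [2, 3]
COMPARE_OP bool(<) → 2 vs 3 = True. Stack: [True]
POP_JUMP_IF_FALSE → pop True; no jump. Stack: []
LOAD_FAST s → push 0. Stack: [0]
LOAD_CONST → push 2. Stack: [0, 2]
BINARY_OP & → 0 & 2 = 0. Stack: [0]
STORE_FAST s → s=0. Stack: []
LOAD_FAST s → push 0. Stack: [0]
LOAD_CONST → push 3. Stack: [0, 3]
BINARY_OP << → 0 << 3 = 0. Stack: [0]
STORE_FAST s → s=0. Stack: []
LOAD_FAST i → push 2. Stack: [2]
LOAD_CONST → push 1. Stack: [2, 1]
BINARY_OP + → 2 + 1 = 3. Stack: [3]
STORE_FAST i → i=3. Stack: []
LOAD_FAST i → push 3. Stack: [3]
LOAD_CONST → push 3. Stack: [3, 3]
COMPARE_OP bool(<) → 3 vs 3 = False. Stack: [False]
POP_JUMP_IF_FALSE → pop False; jump. Stack: []
LOAD_FAST s → push 0. Stack: [0]
RETURN_VALUE → return 0.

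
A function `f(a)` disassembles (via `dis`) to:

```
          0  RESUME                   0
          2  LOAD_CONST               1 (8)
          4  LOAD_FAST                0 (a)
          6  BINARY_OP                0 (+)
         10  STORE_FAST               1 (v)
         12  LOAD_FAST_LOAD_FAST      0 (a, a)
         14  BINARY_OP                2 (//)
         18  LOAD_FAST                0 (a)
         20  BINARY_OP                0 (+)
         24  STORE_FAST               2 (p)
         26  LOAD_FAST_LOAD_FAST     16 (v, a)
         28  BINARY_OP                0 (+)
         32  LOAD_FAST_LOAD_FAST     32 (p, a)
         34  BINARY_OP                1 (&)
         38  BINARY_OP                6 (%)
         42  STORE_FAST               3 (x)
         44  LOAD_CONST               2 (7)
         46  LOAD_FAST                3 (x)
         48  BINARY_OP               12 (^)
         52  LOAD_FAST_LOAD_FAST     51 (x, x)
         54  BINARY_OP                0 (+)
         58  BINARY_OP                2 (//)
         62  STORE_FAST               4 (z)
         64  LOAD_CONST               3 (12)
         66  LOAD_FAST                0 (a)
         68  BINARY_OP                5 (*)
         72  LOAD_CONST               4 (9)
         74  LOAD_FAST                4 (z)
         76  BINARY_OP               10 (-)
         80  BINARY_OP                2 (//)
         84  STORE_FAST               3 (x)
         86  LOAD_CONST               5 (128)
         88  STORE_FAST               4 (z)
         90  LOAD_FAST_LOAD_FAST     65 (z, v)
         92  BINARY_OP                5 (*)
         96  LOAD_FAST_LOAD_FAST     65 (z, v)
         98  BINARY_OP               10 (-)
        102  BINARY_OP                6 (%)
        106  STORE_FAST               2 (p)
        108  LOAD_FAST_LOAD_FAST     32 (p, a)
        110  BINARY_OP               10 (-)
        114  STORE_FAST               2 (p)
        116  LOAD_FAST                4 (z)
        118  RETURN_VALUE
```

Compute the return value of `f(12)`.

128

LOAD_CONST → push 8. Stack: [8]
LOAD_FAST a → push 12. Stack: [8, 12]
BINARY_OP + → 8 + 12 = 20. Stack: [20]
STORE_FAST v → v=20. Stack: []
LOAD_FAST_LOAD_FAST a,a → push 12,12. Stack: [12, 12]
BINARY_OP // → 12 // 12 = 1. Stack: [1]
LOAD_FAST a → push 12. Stack: [1, 12]
BINARY_OP + → 1 + 12 = 13. Stack: [13]
STORE_FAST p → p=13. Stack: []
LOAD_FAST_LOAD_FAST v,a → push 20,12. Stack: [20, 12]
BINARY_OP + → 20 + 12 = 32. Stack: [32]
LOAD_FAST_LOAD_FAST p,a → push 13,12. Stack: [32, 13, 12]
BINARY_OP & → 13 & 12 = 12. Stack: [32, 12]
BINARY_OP % → 32 % 12 = 8. Stack: [8]
STORE_FAST x → x=8. Stack: []
LOAD_CONST → push 7. Stack: [7]
LOAD_FAST x → push 8. Stack: [7, 8]
BINARY_OP ^ → 7 ^ 8 = 15. Stack: [15]
LOAD_FAST_LOAD_FAST x,x → push 8,8. Stack: [15, 8, 8]
BINARY_OP + → 8 + 8 = 16. Stack: [15, 16]
BINARY_OP // → 15 // 16 = 0. Stack: [0]
STORE_FAST z → z=0. Stack: []
LOAD_CONST → push 12. Stack: [12]
LOAD_FAST a → push 12. Stack: [12, 12]
BINARY_OP * → 12 * 12 = 144. Stack: [144]
LOAD_CONST → push 9. Stack: [144, 9]
LOAD_FAST z → push 0. Stack: [144, 9, 0]
BINARY_OP - → 9 - 0 = 9. Stack: [144, 9]
BINARY_OP // → 144 // 9 = 16. Stack: [16]
STORE_FAST x → x=16. Stack: []
LOAD_CONST → push 128. Stack: [128]
STORE_FAST z → z=128. Stack: []
LOAD_FAST_LOAD_FAST z,v → push 128,20. Stack: [128, 20]
BINARY_OP * → 128 * 20 = 2560. Stack: [2560]
LOAD_FAST_LOAD_FAST z,v → push 128,20. Stack: [2560, 128, 20]
BINARY_OP - → 128 - 20 = 108. Stack: [2560, 108]
BINARY_OP % → 2560 % 108 = 76. Stack: [76]
STORE_FAST p → p=76. Stack: []
LOAD_FAST_LOAD_FAST p,a → push 76,12. Stack: [76, 12]
BINARY_OP - → 76 - 12 = 64. Stack: [64]
STORE_FAST p → p=64. Stack: []
LOAD_FAST z → push 128. Stack: [128]
RETURN_VALUE → return 128.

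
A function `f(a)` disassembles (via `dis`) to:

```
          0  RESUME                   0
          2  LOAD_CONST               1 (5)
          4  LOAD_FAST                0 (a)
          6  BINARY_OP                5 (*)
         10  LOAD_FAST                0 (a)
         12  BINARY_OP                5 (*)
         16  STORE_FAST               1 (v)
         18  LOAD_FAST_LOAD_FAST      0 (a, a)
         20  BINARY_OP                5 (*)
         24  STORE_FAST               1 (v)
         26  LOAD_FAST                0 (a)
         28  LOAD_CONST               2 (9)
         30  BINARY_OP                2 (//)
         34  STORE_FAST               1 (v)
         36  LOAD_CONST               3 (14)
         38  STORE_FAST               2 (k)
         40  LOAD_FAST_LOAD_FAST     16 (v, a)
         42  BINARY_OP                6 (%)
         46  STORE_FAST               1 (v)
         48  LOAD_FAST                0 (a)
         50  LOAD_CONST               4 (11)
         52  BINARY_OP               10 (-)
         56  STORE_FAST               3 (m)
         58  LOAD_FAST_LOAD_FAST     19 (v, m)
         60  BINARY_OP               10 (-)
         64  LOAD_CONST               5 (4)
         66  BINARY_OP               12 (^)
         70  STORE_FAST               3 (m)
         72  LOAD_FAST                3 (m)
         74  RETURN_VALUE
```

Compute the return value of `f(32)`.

-22

LOAD_CONST → push 5. Stack: [5]
LOAD_FAST a → push 32. Stack: [5, 32]
BINARY_OP * → 5 * 32 = 160. Stack: [160]
LOAD_FAST a → push 32. Stack: [160, 32]
BINARY_OP * → 160 * 32 = 5120. Stack: [5120]
STORE_FAST v → v=5120. Stack: []
LOAD_FAST_LOAD_FAST a,a → push 32,32. Stack: [32, 32]
BINARY_OP * → 32 * 32 = 1024. Stack: [1024]
STORE_FAST v → v=1024. Stack: []
LOAD_FAST a → push 32. Stack: [32]
LOAD_CONST → push 9. Stack: [32, 9]
BINARY_OP // → 32 // 9 = 3. Stack: [3]
STORE_FAST v → v=3. Stack: []
LOAD_CONST → push 14. Stack: [14]
STORE_FAST k → k=14. Stack: []
LOAD_FAST_LOAD_FAST v,a → push 3,32. Stack: [3, 32]
BINARY_OP % → 3 % 32 = 3. Stack: [3]
STORE_FAST v → v=3. Stack: []
LOAD_FAST a → push 32. Stack: [32]
LOAD_CONST → push 11. Stack: [32, 11]
BINARY_OP - → 32 - 11 = 21. Stack: [21]
STORE_FAST m → m=21. Stack: []
LOAD_FAST_LOAD_FAST v,m → push 3,21. Stack: [3, 21]
BINARY_OP - → 3 - 21 = -18. Stack: [-18]
LOAD_CONST → push 4. Stack: [-18, 4]
BINARY_OP ^ → -18 ^ 4 = -22. Stack: [-22]
STORE_FAST m → m=-22. Stack: []
LOAD_FAST m → push -22. Stack: [-22]
RETURN_VALUE → return -22.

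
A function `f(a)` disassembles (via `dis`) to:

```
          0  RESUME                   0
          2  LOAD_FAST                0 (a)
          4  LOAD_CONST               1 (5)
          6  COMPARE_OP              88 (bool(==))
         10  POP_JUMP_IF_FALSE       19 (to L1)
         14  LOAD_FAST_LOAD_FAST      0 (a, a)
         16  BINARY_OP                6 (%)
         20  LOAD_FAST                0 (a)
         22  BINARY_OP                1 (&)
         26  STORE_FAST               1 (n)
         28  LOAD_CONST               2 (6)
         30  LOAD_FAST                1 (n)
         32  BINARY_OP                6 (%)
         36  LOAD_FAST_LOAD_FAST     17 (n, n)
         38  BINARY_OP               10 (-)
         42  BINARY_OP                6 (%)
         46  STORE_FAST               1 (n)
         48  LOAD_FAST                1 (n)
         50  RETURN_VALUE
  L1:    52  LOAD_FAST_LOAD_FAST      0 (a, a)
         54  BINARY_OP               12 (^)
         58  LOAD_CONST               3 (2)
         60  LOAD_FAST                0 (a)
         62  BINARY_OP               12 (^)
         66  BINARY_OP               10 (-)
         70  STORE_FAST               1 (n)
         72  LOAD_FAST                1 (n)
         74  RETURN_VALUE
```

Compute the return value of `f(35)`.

-33

LOAD_FAST a → push 35. Stack: [35]
LOAD_CONST → push 5. Stack: [35, 5]
COMPARE_OP bool(==) → 35 vs 5 = False. Stack: [False]
POP_JUMP_IF_FALSE → pop False; jump. Stack: []
LOAD_FAST_LOAD_FAST a,a → push 35,35. Stack: [35, 35]
BINARY_OP ^ → 35 ^ 35 = 0. Stack: [0]
LOAD_CONST → push 2. Stack: [0, 2]
LOAD_FAST a → push 35. Stack: [0, 2, 35]
BINARY_OP ^ → 2 ^ 35 = 33. Stack: [0, 33]
BINARY_OP - → 0 - 33 = -33. Stack: [-33]
STORE_FAST n → n=-33. Stack: []
LOAD_FAST n → push -33. Stack: [-33]
RETURN_VALUE → return -33.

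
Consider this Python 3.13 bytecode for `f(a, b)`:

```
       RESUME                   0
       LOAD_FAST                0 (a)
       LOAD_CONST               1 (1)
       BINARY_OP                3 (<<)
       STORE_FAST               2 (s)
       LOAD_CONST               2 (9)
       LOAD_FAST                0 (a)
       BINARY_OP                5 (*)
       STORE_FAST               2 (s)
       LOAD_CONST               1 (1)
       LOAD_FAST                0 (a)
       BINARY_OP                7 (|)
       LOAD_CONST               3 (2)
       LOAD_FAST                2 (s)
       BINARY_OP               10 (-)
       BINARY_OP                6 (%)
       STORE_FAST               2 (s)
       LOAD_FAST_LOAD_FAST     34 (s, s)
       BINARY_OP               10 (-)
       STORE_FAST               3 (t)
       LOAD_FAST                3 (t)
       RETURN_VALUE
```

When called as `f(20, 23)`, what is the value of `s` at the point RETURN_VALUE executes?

LOAD_FAST a → push 20. Stack: [20]
LOAD_CONST → push 1. Stack: [20, 1]
BINARY_OP << → 20 << 1 = 40. Stack: [40]
STORE_FAST s → s=40. Stack: []
LOAD_CONST → push 9. Stack: [9]
LOAD_FAST a → push 20. Stack: [9, 20]
BINARY_OP * → 9 * 20 = 180. Stack: [180]
STORE_FAST s → s=180. Stack: []
LOAD_CONST → push 1. Stack: [1]
LOAD_FAST a → push 20. Stack: [1, 20]
BINARY_OP | → 1 | 20 = 21. Stack: [21]
LOAD_CONST → push 2. Stack: [21, 2]
LOAD_FAST s → push 180. Stack: [21, 2, 180]
BINARY_OP - → 2 - 180 = -178. Stack: [21, -178]
BINARY_OP % → 21 % -178 = -157. Stack: [-157]
STORE_FAST s → s=-157. Stack: []
LOAD_FAST_LOAD_FAST s,s → push -157,-157. Stack: [-157, -157]
BINARY_OP - → -157 - -157 = 0. Stack: [0]
STORE_FAST t → t=0. Stack: []
LOAD_FAST t → push 0. Stack: [0]
RETURN_VALUE → return 0.

-157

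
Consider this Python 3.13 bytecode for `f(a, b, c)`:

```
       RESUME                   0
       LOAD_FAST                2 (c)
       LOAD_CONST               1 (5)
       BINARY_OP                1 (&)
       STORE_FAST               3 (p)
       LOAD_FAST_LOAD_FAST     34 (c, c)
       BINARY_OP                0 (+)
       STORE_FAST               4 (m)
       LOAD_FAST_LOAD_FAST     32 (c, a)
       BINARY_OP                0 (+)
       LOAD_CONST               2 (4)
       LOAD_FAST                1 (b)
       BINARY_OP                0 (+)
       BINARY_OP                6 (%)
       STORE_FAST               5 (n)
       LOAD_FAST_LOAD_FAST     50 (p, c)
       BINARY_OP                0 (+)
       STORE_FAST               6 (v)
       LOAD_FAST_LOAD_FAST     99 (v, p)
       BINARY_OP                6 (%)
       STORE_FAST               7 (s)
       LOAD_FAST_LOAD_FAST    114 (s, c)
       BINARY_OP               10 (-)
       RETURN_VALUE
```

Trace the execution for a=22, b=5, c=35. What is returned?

-35

LOAD_FAST c → push 35. Stack: [35]
LOAD_CONST → push 5. Stack: [35, 5]
BINARY_OP & → 35 & 5 = 1. Stack: [1]
STORE_FAST p → p=1. Stack: []
LOAD_FAST_LOAD_FAST c,c → push 35,35. Stack: [35, 35]
BINARY_OP + → 35 + 35 = 70. Stack: [70]
STORE_FAST m → m=70. Stack: []
LOAD_FAST_LOAD_FAST c,a → push 35,22. Stack: [35, 22]
BINARY_OP + → 35 + 22 = 57. Stack: [57]
LOAD_CONST → push 4. Stack: [57, 4]
LOAD_FAST b → push 5. Stack: [57, 4, 5]
BINARY_OP + → 4 + 5 = 9. Stack: [57, 9]
BINARY_OP % → 57 % 9 = 3. Stack: [3]
STORE_FAST n → n=3. Stack: []
LOAD_FAST_LOAD_FAST p,c → push 1,35. Stack: [1, 35]
BINARY_OP + → 1 + 35 = 36. Stack: [36]
STORE_FAST v → v=36. Stack: []
LOAD_FAST_LOAD_FAST v,p → push 36,1. Stack: [36, 1]
BINARY_OP % → 36 % 1 = 0. Stack: [0]
STORE_FAST s → s=0. Stack: []
LOAD_FAST_LOAD_FAST s,c → push 0,35. Stack: [0, 35]
BINARY_OP - → 0 - 35 = -35. Stack: [-35]
RETURN_VALUE → return -35.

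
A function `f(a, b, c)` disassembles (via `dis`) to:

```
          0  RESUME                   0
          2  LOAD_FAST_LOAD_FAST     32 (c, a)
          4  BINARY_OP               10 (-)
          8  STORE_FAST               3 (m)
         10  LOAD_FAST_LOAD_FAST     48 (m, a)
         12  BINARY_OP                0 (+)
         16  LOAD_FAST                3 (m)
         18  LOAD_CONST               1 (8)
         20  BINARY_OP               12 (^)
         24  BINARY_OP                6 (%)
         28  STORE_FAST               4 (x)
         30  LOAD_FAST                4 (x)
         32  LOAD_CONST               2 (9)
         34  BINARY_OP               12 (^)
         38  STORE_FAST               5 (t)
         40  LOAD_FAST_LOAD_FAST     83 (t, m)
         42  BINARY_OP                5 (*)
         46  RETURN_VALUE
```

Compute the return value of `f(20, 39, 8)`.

LOAD_FAST_LOAD_FAST c,a → push 8,20. Stack: [8, 20]
BINARY_OP - → 8 - 20 = -12. Stack: [-12]
STORE_FAST m → m=-12. Stack: []
LOAD_FAST_LOAD_FAST m,a → push -12,20. Stack: [-12, 20]
BINARY_OP + → -12 + 20 = 8. Stack: [8]
LOAD_FAST m → push -12. Stack: [8, -12]
LOAD_CONST → push 8. Stack: [8, -12, 8]
BINARY_OP ^ → -12 ^ 8 = -4. Stack: [8, -4]
BINARY_OP % → 8 % -4 = 0. Stack: [0]
STORE_FAST x → x=0. Stack: []
LOAD_FAST x → push 0. Stack: [0]
LOAD_CONST → push 9. Stack: [0, 9]
BINARY_OP ^ → 0 ^ 9 = 9. Stack: [9]
STORE_FAST t → t=9. Stack: []
LOAD_FAST_LOAD_FAST t,m → push 9,-12. Stack: [9, -12]
BINARY_OP * → 9 * -12 = -108. Stack: [-108]
RETURN_VALUE → return -108.

-108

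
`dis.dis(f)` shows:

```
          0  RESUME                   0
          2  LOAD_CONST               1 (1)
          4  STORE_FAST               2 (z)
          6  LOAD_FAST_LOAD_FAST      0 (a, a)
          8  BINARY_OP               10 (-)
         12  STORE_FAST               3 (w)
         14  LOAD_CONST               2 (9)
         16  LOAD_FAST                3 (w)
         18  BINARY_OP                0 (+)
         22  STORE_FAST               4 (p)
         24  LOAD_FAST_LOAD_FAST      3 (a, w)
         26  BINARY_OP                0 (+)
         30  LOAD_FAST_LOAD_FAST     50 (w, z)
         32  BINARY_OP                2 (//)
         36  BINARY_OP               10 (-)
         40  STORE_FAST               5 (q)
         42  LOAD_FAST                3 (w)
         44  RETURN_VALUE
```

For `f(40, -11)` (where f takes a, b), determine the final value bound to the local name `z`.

LOAD_CONST → push 1. Stack: [1]
STORE_FAST z → z=1. Stack: []
LOAD_FAST_LOAD_FAST a,a → push 40,40. Stack: [40, 40]
BINARY_OP - → 40 - 40 = 0. Stack: [0]
STORE_FAST w → w=0. Stack: []
LOAD_CONST → push 9. Stack: [9]
LOAD_FAST w → push 0. Stack: [9, 0]
BINARY_OP + → 9 + 0 = 9. Stack: [9]
STORE_FAST p → p=9. Stack: []
LOAD_FAST_LOAD_FAST a,w → push 40,0. Stack: [40, 0]
BINARY_OP + → 40 + 0 = 40. Stack: [40]
LOAD_FAST_LOAD_FAST w,z → push 0,1. Stack: [40, 0, 1]
BINARY_OP // → 0 // 1 = 0. Stack: [40, 0]
BINARY_OP - → 40 - 0 = 40. Stack: [40]
STORE_FAST q → q=40. Stack: []
LOAD_FAST w → push 0. Stack: [0]
RETURN_VALUE → return 0.

1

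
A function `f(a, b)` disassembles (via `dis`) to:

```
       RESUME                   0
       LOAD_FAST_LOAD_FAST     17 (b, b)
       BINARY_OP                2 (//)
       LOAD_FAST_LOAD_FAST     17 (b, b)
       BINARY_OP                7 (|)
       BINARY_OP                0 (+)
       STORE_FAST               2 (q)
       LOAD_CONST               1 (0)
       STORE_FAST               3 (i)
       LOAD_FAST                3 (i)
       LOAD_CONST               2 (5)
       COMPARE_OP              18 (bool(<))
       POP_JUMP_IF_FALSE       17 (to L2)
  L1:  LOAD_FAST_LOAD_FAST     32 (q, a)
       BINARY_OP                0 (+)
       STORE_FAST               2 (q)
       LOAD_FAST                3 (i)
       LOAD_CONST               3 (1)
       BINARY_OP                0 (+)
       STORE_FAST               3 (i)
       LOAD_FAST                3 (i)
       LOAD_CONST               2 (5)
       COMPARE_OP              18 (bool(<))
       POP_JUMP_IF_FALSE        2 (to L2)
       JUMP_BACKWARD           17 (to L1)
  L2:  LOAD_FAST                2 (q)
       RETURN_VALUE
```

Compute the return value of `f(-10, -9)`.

-58

LOAD_FAST_LOAD_FAST b,b → push -9,-9
BINARY_OP // → -9 // -9 = 1
LOAD_FAST_LOAD_FAST b,b → push -9,-9
BINARY_OP | → -9 | -9 = -9
BINARY_OP + → 1 + -9 = -8
STORE_FAST q → q=-8
LOAD_CONST → push 0
STORE_FAST i → i=0
LOAD_FAST i → push 0
LOAD_CONST → push 5
COMPARE_OP bool(<) → 0 vs 5 = True
POP_JUMP_IF_FALSE → pop True; no jump
LOAD_FAST_LOAD_FAST q,a → push -8,-10
BINARY_OP + → -8 + -10 = -18
STORE_FAST q → q=-18
LOAD_FAST i → push 0
LOAD_CONST → push 1
BINARY_OP + → 0 + 1 = 1
STORE_FAST i → i=1
LOAD_FAST i → push 1
LOAD_CONST → push 5
COMPARE_OP bool(<) → 1 vs 5 = True
POP_JUMP_IF_FALSE → pop True; no jump
LOAD_FAST_LOAD_FAST q,a → push -18,-10
BINARY_OP + → -18 + -10 = -28
STORE_FAST q → q=-28
LOAD_FAST i → push 1
LOAD_CONST → push 1
BINARY_OP + → 1 + 1 = 2
STORE_FAST i → i=2
LOAD_FAST i → push 2
LOAD_CONST → push 5
COMPARE_OP bool(<) → 2 vs 5 = True
POP_JUMP_IF_FALSE → pop True; no jump
LOAD_FAST_LOAD_FAST q,a → push -28,-10
BINARY_OP + → -28 + -10 = -38
STORE_FAST q → q=-38
LOAD_FAST i → push 2
LOAD_CONST → push 1
BINARY_OP + → 2 + 1 = 3
STORE_FAST i → i=3
LOAD_FAST i → push 3
LOAD_CONST → push 5
COMPARE_OP bool(<) → 3 vs 5 = True
POP_JUMP_IF_FALSE → pop True; no jump
LOAD_FAST_LOAD_FAST q,a → push -38,-10
BINARY_OP + → -38 + -10 = -48
STORE_FAST q → q=-48
LOAD_FAST i → push 3
LOAD_CONST → push 1
BINARY_OP + → 3 + 1 = 4
STORE_FAST i → i=4
LOAD_FAST i → push 4
LOAD_CONST → push 5
COMPARE_OP bool(<) → 4 vs 5 = True
POP_JUMP_IF_FALSE → pop True; no jump
LOAD_FAST_LOAD_FAST q,a → push -48,-10
BINARY_OP + → -48 + -10 = -58
STORE_FAST q → q=-58
LOAD_FAST i → push 4
LOAD_CONST → push 1
BINARY_OP + → 4 + 1 = 5
STORE_FAST i → i=5
LOAD_FAST i → push 5
LOAD_CONST → push 5
COMPARE_OP bool(<) → 5 vs 5 = False
POP_JUMP_IF_FALSE → pop False; jump
LOAD_FAST q → push -58
RETURN_VALUE → return -58.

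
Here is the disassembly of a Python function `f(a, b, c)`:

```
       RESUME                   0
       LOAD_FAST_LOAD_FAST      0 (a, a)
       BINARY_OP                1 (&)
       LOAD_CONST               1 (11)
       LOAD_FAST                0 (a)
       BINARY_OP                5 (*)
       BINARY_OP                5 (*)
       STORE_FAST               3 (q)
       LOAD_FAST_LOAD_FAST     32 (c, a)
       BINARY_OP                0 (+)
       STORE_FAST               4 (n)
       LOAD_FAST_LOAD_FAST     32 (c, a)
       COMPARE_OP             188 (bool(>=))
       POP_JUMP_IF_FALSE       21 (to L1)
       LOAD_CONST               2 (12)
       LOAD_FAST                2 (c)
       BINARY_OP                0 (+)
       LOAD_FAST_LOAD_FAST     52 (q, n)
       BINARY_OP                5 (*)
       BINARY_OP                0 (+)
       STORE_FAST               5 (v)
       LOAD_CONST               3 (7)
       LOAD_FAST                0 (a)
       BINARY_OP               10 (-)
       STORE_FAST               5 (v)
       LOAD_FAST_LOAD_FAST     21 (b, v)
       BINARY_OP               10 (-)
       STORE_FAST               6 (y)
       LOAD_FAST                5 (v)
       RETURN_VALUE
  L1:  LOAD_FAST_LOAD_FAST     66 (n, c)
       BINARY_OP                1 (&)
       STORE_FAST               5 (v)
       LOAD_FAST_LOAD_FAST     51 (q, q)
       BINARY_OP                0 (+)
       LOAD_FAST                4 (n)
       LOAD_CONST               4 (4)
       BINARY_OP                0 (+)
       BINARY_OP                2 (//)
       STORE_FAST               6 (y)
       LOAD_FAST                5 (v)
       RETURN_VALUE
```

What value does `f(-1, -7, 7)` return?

LOAD_FAST_LOAD_FAST a,a → push -1,-1. Stack: [-1, -1]
BINARY_OP & → -1 & -1 = -1. Stack: [-1]
LOAD_CONST → push 11. Stack: [-1, 11]
LOAD_FAST a → push -1. Stack: [-1, 11, -1]
BINARY_OP * → 11 * -1 = -11. Stack: [-1, -11]
BINARY_OP * → -1 * -11 = 11. Stack: [11]
STORE_FAST q → q=11. Stack: []
LOAD_FAST_LOAD_FAST c,a → push 7,-1. Stack: [7, -1]
BINARY_OP + → 7 + -1 = 6. Stack: [6]
STORE_FAST n → n=6. Stack: []
LOAD_FAST_LOAD_FAST c,a → push 7,-1. Stack: [7, -1]
COMPARE_OP bool(>=) → 7 vs -1 = True. Stack: [True]
POP_JUMP_IF_FALSE → pop True; no jump. Stack: []
LOAD_CONST → push 12. Stack: [12]
LOAD_FAST c → push 7. Stack: [12, 7]
BINARY_OP + → 12 + 7 = 19. Stack: [19]
LOAD_FAST_LOAD_FAST q,n → push 11,6. Stack: [19, 11, 6]
BINARY_OP * → 11 * 6 = 66. Stack: [19, 66]
BINARY_OP + → 19 + 66 = 85. Stack: [85]
STORE_FAST v → v=85. Stack: []
LOAD_CONST → push 7. Stack: [7]
LOAD_FAST a → push -1. Stack: [7, -1]
BINARY_OP - → 7 - -1 = 8. Stack: [8]
STORE_FAST v → v=8. Stack: []
LOAD_FAST_LOAD_FAST b,v → push -7,8. Stack: [-7, 8]
BINARY_OP - → -7 - 8 = -15. Stack: [-15]
STORE_FAST y → y=-15. Stack: []
LOAD_FAST v → push 8. Stack: [8]
RETURN_VALUE → return 8.

8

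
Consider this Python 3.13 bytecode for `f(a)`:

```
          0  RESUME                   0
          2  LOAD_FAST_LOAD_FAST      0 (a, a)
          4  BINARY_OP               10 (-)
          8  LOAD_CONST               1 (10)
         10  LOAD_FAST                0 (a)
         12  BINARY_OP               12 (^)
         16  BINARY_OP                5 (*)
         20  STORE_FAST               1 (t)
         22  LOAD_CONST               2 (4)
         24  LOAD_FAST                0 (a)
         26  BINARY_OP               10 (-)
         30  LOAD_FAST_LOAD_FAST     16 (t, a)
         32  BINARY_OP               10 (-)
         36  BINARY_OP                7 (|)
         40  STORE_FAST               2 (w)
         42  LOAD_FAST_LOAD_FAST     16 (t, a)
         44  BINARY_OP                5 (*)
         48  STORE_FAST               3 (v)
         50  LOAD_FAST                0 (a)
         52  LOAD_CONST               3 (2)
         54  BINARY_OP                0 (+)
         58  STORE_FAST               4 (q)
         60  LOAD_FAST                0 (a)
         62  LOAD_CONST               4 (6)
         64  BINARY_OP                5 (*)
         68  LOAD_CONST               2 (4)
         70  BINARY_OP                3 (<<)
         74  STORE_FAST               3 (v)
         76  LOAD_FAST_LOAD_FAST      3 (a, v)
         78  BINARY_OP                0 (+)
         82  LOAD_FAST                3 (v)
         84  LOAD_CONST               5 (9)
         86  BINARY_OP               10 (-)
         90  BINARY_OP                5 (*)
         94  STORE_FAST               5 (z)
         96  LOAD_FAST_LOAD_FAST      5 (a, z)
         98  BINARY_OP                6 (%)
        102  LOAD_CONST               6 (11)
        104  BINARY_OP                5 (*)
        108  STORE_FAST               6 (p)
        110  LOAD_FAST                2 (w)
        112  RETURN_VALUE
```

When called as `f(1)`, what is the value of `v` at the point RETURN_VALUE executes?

96

LOAD_FAST_LOAD_FAST a,a → push 1,1. Stack: [1, 1]
BINARY_OP - → 1 - 1 = 0. Stack: [0]
LOAD_CONST → push 10. Stack: [0, 10]
LOAD_FAST a → push 1. Stack: [0, 10, 1]
BINARY_OP ^ → 10 ^ 1 = 11. Stack: [0, 11]
BINARY_OP * → 0 * 11 = 0. Stack: [0]
STORE_FAST t → t=0. Stack: []
LOAD_CONST → push 4. Stack: [4]
LOAD_FAST a → push 1. Stack: [4, 1]
BINARY_OP - → 4 - 1 = 3. Stack: [3]
LOAD_FAST_LOAD_FAST t,a → push 0,1. Stack: [3, 0, 1]
BINARY_OP - → 0 - 1 = -1. Stack: [3, -1]
BINARY_OP | → 3 | -1 = -1. Stack: [-1]
STORE_FAST w → w=-1. Stack: []
LOAD_FAST_LOAD_FAST t,a → push 0,1. Stack: [0, 1]
BINARY_OP * → 0 * 1 = 0. Stack: [0]
STORE_FAST v → v=0. Stack: []
LOAD_FAST a → push 1. Stack: [1]
LOAD_CONST → push 2. Stack: [1, 2]
BINARY_OP + → 1 + 2 = 3. Stack: [3]
STORE_FAST q → q=3. Stack: []
LOAD_FAST a → push 1. Stack: [1]
LOAD_CONST → push 6. Stack: [1, 6]
BINARY_OP * → 1 * 6 = 6. Stack: [6]
LOAD_CONST → push 4. Stack: [6, 4]
BINARY_OP << → 6 << 4 = 96. Stack: [96]
STORE_FAST v → v=96. Stack: []
LOAD_FAST_LOAD_FAST a,v → push 1,96. Stack: [1, 96]
BINARY_OP + → 1 + 96 = 97. Stack: [97]
LOAD_FAST v → push 96. Stack: [97, 96]
LOAD_CONST → push 9. Stack: [97, 96, 9]
BINARY_OP - → 96 - 9 = 87. Stack: [97, 87]
BINARY_OP * → 97 * 87 = 8439. Stack: [8439]
STORE_FAST z → z=8439. Stack: []
LOAD_FAST_LOAD_FAST a,z → push 1,8439. Stack: [1, 8439]
BINARY_OP % → 1 % 8439 = 1. Stack: [1]
LOAD_CONST → push 11. Stack: [1, 11]
BINARY_OP * → 1 * 11 = 11. Stack: [11]
STORE_FAST p → p=11. Stack: []
LOAD_FAST w → push -1. Stack: [-1]
RETURN_VALUE → return -1.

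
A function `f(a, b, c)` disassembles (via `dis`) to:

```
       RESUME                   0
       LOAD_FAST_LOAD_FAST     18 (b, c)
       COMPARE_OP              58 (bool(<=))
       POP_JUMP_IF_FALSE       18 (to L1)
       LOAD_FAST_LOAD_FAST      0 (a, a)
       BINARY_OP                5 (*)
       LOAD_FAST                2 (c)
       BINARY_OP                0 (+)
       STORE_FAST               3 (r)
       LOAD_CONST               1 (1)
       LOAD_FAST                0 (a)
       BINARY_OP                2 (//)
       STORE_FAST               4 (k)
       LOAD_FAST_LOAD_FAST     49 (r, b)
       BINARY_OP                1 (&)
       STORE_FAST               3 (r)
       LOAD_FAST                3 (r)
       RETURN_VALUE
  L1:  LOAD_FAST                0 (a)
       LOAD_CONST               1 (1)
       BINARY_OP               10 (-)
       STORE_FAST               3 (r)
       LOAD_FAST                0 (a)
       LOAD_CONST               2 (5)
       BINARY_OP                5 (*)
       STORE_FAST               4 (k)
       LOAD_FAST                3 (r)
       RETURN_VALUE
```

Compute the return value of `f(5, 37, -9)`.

LOAD_FAST_LOAD_FAST b,c → push 37,-9. Stack: [37, -9]
COMPARE_OP bool(<=) → 37 vs -9 = False. Stack: [False]
POP_JUMP_IF_FALSE → pop False; jump. Stack: []
LOAD_FAST a → push 5. Stack: [5]
LOAD_CONST → push 1. Stack: [5, 1]
BINARY_OP - → 5 - 1 = 4. Stack: [4]
STORE_FAST r → r=4. Stack: []
LOAD_FAST a → push 5. Stack: [5]
LOAD_CONST → push 5. Stack: [5, 5]
BINARY_OP * → 5 * 5 = 25. Stack: [25]
STORE_FAST k → k=25. Stack: []
LOAD_FAST r → push 4. Stack: [4]
RETURN_VALUE → return 4.

4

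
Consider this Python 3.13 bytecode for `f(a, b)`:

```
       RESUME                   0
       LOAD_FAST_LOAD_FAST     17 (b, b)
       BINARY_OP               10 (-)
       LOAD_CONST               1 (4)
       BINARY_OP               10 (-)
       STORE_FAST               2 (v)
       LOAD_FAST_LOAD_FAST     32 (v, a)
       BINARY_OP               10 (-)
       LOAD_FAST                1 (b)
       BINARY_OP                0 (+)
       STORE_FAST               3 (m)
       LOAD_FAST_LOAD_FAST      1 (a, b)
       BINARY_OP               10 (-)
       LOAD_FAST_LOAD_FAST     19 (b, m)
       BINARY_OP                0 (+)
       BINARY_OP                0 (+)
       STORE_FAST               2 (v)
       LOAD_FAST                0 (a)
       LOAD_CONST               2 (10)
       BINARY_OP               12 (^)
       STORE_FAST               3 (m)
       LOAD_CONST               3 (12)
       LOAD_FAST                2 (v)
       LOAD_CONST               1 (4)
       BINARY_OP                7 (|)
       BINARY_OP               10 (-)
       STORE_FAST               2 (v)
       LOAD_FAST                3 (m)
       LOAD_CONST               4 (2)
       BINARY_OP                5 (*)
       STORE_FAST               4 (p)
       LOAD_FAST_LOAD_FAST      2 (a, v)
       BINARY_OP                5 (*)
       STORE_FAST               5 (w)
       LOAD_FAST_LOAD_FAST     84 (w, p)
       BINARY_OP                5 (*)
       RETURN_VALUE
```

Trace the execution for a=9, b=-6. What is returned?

LOAD_FAST_LOAD_FAST b,b → push -6,-6. Stack: [-6, -6]
BINARY_OP - → -6 - -6 = 0. Stack: [0]
LOAD_CONST → push 4. Stack: [0, 4]
BINARY_OP - → 0 - 4 = -4. Stack: [-4]
STORE_FAST v → v=-4. Stack: []
LOAD_FAST_LOAD_FAST v,a → push -4,9. Stack: [-4, 9]
BINARY_OP - → -4 - 9 = -13. Stack: [-13]
LOAD_FAST b → push -6. Stack: [-13, -6]
BINARY_OP + → -13 + -6 = -19. Stack: [-19]
STORE_FAST m → m=-19. Stack: []
LOAD_FAST_LOAD_FAST a,b → push 9,-6. Stack: [9, -6]
BINARY_OP - → 9 - -6 = 15. Stack: [15]
LOAD_FAST_LOAD_FAST b,m → push -6,-19. Stack: [15, -6, -19]
BINARY_OP + → -6 + -19 = -25. Stack: [15, -25]
BINARY_OP + → 15 + -25 = -10. Stack: [-10]
STORE_FAST v → v=-10. Stack: []
LOAD_FAST a → push 9. Stack: [9]
LOAD_CONST → push 10. Stack: [9, 10]
BINARY_OP ^ → 9 ^ 10 = 3. Stack: [3]
STORE_FAST m → m=3. Stack: []
LOAD_CONST → push 12. Stack: [12]
LOAD_FAST v → push -10. Stack: [12, -10]
LOAD_CONST → push 4. Stack: [12, -10, 4]
BINARY_OP | → -10 | 4 = -10. Stack: [12, -10]
BINARY_OP - → 12 - -10 = 22. Stack: [22]
STORE_FAST v → v=22. Stack: []
LOAD_FAST m → push 3. Stack: [3]
LOAD_CONST → push 2. Stack: [3, 2]
BINARY_OP * → 3 * 2 = 6. Stack: [6]
STORE_FAST p → p=6. Stack: []
LOAD_FAST_LOAD_FAST a,v → push 9,22. Stack: [9, 22]
BINARY_OP * → 9 * 22 = 198. Stack: [198]
STORE_FAST w → w=198. Stack: []
LOAD_FAST_LOAD_FAST w,p → push 198,6. Stack: [198, 6]
BINARY_OP * → 198 * 6 = 1188. Stack: [1188]
RETURN_VALUE → return 1188.

1188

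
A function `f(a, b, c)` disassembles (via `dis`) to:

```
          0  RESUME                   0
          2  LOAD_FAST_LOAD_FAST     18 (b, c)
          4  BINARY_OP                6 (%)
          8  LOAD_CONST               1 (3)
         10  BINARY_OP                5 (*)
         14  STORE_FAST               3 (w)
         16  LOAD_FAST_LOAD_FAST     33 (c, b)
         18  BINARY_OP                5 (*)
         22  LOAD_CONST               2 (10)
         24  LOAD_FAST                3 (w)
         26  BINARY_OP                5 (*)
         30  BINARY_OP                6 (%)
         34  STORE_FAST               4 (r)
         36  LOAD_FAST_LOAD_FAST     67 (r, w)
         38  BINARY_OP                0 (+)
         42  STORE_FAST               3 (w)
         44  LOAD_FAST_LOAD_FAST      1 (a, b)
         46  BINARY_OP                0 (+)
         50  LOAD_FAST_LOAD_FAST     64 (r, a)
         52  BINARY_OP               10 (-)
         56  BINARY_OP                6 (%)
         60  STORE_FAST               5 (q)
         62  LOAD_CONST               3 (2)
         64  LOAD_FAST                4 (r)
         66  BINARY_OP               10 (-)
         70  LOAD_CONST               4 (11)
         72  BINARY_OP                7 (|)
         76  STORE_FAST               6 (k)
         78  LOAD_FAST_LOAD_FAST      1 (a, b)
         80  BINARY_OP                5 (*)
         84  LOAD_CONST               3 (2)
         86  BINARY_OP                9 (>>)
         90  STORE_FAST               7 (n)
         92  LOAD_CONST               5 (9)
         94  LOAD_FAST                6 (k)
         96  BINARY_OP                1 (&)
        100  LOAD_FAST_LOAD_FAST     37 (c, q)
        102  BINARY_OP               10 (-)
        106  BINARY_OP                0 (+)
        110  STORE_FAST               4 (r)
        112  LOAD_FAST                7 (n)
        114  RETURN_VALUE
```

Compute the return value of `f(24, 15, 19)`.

LOAD_FAST_LOAD_FAST b,c → push 15,19. Stack: [15, 19]
BINARY_OP % → 15 % 19 = 15. Stack: [15]
LOAD_CONST → push 3. Stack: [15, 3]
BINARY_OP * → 15 * 3 = 45. Stack: [45]
STORE_FAST w → w=45. Stack: []
LOAD_FAST_LOAD_FAST c,b → push 19,15. Stack: [19, 15]
BINARY_OP * → 19 * 15 = 285. Stack: [285]
LOAD_CONST → push 10. Stack: [285, 10]
LOAD_FAST w → push 45. Stack: [285, 10, 45]
BINARY_OP * → 10 * 45 = 450. Stack: [285, 450]
BINARY_OP % → 285 % 450 = 285. Stack: [285]
STORE_FAST r → r=285. Stack: []
LOAD_FAST_LOAD_FAST r,w → push 285,45. Stack: [285, 45]
BINARY_OP + → 285 + 45 = 330. Stack: [330]
STORE_FAST w → w=330. Stack: []
LOAD_FAST_LOAD_FAST a,b → push 24,15. Stack: [24, 15]
BINARY_OP + → 24 + 15 = 39. Stack: [39]
LOAD_FAST_LOAD_FAST r,a → push 285,24. Stack: [39, 285, 24]
BINARY_OP - → 285 - 24 = 261. Stack: [39, 261]
BINARY_OP % → 39 % 261 = 39. Stack: [39]
STORE_FAST q → q=39. Stack: []
LOAD_CONST → push 2. Stack: [2]
LOAD_FAST r → push 285. Stack: [2, 285]
BINARY_OP - → 2 - 285 = -283. Stack: [-283]
LOAD_CONST → push 11. Stack: [-283, 11]
BINARY_OP | → -283 | 11 = -273. Stack: [-273]
STORE_FAST k → k=-273. Stack: []
LOAD_FAST_LOAD_FAST a,b → push 24,15. Stack: [24, 15]
BINARY_OP * → 24 * 15 = 360. Stack: [360]
LOAD_CONST → push 2. Stack: [360, 2]
BINARY_OP >> → 360 >> 2 = 90. Stack: [90]
STORE_FAST n → n=90. Stack: []
LOAD_CONST → push 9. Stack: [9]
LOAD_FAST k → push -273. Stack: [9, -273]
BINARY_OP & → 9 & -273 = 9. Stack: [9]
LOAD_FAST_LOAD_FAST c,q → push 19,39. Stack: [9, 19, 39]
BINARY_OP - → 19 - 39 = -20. Stack: [9, -20]
BINARY_OP + → 9 + -20 = -11. Stack: [-11]
STORE_FAST r → r=-11. Stack: []
LOAD_FAST n → push 90. Stack: [90]
RETURN_VALUE → return 90.

90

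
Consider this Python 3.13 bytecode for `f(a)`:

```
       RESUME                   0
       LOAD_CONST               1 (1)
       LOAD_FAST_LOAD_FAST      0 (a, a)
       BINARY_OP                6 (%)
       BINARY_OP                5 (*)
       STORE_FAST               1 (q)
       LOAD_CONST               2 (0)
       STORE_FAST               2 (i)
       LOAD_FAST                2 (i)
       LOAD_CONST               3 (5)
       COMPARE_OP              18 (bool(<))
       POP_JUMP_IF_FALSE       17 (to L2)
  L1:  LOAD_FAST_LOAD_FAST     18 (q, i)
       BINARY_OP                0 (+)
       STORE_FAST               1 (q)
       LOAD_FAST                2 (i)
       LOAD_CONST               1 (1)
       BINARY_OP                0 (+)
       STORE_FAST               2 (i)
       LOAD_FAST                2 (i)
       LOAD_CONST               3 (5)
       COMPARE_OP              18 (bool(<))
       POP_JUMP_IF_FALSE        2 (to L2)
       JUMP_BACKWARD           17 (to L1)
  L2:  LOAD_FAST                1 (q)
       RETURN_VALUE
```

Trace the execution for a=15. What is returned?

LOAD_CONST → push 1
LOAD_FAST_LOAD_FAST a,a → push 15,15
BINARY_OP % → 15 % 15 = 0
BINARY_OP * → 1 * 0 = 0
STORE_FAST q → q=0
LOAD_CONST → push 0
STORE_FAST i → i=0
LOAD_FAST i → push 0
LOAD_CONST → push 5
COMPARE_OP bool(<) → 0 vs 5 = True
POP_JUMP_IF_FALSE → pop True; no jump
LOAD_FAST_LOAD_FAST q,i → push 0,0
BINARY_OP + → 0 + 0 = 0
STORE_FAST q → q=0
LOAD_FAST i → push 0
LOAD_CONST → push 1
BINARY_OP + → 0 + 1 = 1
STORE_FAST i → i=1
LOAD_FAST i → push 1
LOAD_CONST → push 5
COMPARE_OP bool(<) → 1 vs 5 = True
POP_JUMP_IF_FALSE → pop True; no jump
LOAD_FAST_LOAD_FAST q,i → push 0,1
BINARY_OP + → 0 + 1 = 1
STORE_FAST q → q=1
LOAD_FAST i → push 1
LOAD_CONST → push 1
BINARY_OP + → 1 + 1 = 2
STORE_FAST i → i=2
LOAD_FAST i → push 2
LOAD_CONST → push 5
COMPARE_OP bool(<) → 2 vs 5 = True
POP_JUMP_IF_FALSE → pop True; no jump
LOAD_FAST_LOAD_FAST q,i → push 1,2
BINARY_OP + → 1 + 2 = 3
STORE_FAST q → q=3
LOAD_FAST i → push 2
LOAD_CONST → push 1
BINARY_OP + → 2 + 1 = 3
STORE_FAST i → i=3
LOAD_FAST i → push 3
LOAD_CONST → push 5
COMPARE_OP bool(<) → 3 vs 5 = True
POP_JUMP_IF_FALSE → pop True; no jump
LOAD_FAST_LOAD_FAST q,i → push 3,3
BINARY_OP + → 3 + 3 = 6
STORE_FAST q → q=6
LOAD_FAST i → push 3
LOAD_CONST → push 1
BINARY_OP + → 3 + 1 = 4
STORE_FAST i → i=4
LOAD_FAST i → push 4
LOAD_CONST → push 5
COMPARE_OP bool(<) → 4 vs 5 = True
POP_JUMP_IF_FALSE → pop True; no jump
LOAD_FAST_LOAD_FAST q,i → push 6,4
BINARY_OP + → 6 + 4 = 10
STORE_FAST q → q=10
LOAD_FAST i → push 4
LOAD_CONST → push 1
BINARY_OP + → 4 + 1 = 5
STORE_FAST i → i=5
LOAD_FAST i → push 5
LOAD_CONST → push 5
COMPARE_OP bool(<) → 5 vs 5 = False
POP_JUMP_IF_FALSE → pop False; jump
LOAD_FAST q → push 10
RETURN_VALUE → return 10.

10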